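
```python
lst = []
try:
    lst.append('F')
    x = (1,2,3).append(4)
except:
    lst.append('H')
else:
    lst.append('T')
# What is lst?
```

Step-by-step execution trace:
1. try: `lst.append('F')` → lst = ['F'].
2. `x = (1,2,3).append(4)` raises AttributeError.
3. bare `except` matches → `lst.append('H')` → lst = ['F', 'H'].
4. `else` is skipped (an exception was raised).
Result: ['F', 'H']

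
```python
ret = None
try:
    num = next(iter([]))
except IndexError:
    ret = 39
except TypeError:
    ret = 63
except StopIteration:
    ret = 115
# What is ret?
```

Step-by-step execution trace:
1. `num = next(iter([]))` raises StopIteration.
2. `except IndexError` does not match StopIteration; skipped.
3. `except TypeError` does not match StopIteration; skipped.
4. `except StopIteration` matches → ret = 115.
Result: 115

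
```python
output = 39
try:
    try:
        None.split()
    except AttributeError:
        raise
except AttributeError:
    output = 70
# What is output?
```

Step-by-step execution trace:
1. Inner try: `None.split()` raises AttributeError.
2. Inner `except AttributeError` matches; bare `raise` re-raises the same AttributeError.
3. Outer `except AttributeError` matches → output = 70.
Result: 70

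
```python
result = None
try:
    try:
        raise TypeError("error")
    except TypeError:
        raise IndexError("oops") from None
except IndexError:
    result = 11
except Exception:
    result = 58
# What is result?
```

Step-by-step execution trace:
1. Inner try raises TypeError; inner `except TypeError` catches it.
2. `raise IndexError(...) from None` raises IndexError (from None suppresses __context__, but the active exception is still IndexError).
3. Outer `except IndexError` matches → result = 11.
4. `except Exception` is not reached.
Result: 11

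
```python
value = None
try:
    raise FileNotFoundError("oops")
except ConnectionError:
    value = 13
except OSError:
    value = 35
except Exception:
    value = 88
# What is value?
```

Step-by-step execution trace:
1. `raise FileNotFoundError(...)` raises FileNotFoundError.
2. `except ConnectionError` does not match (FileNotFoundError is not a subclass of ConnectionError); skipped.
3. `except OSError` matches (FileNotFoundError is a subclass of OSError) → value = 35.
4. `except Exception` is not reached.
Result: 35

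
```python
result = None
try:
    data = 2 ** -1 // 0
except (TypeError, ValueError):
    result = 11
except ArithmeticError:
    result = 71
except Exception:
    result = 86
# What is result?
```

Step-by-step execution trace:
1. `data = 2 ** -1 // 0` raises ZeroDivisionError.
2. `except (TypeError, ValueError)` does not match ZeroDivisionError; skipped.
3. `except ArithmeticError` matches (ZeroDivisionError is a subclass of ArithmeticError) → result = 71.
4. `except Exception` is not reached.
Result: 71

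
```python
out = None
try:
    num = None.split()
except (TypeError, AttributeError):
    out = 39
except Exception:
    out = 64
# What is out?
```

Step-by-step execution trace:
1. `num = None.split()` raises AttributeError.
2. `except (TypeError, AttributeError)` matches (AttributeError is in the tuple) → out = 39.
3. `except Exception` is not reached.
Result: 39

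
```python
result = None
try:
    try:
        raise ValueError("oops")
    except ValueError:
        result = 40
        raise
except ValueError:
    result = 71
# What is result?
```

Step-by-step execution trace:
1. Inner try: `raise ValueError("oops")` raises ValueError.
2. Inner `except ValueError` matches → result = 40.
3. bare `raise` re-raises the same ValueError.
4. Outer `except ValueError` matches → result = 71.
Result: 71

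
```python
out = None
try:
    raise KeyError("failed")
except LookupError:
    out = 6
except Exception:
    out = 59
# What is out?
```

Step-by-step execution trace:
1. `raise KeyError(...)` raises KeyError.
2. `except LookupError` matches (KeyError is a subclass of LookupError) → out = 6.
3. `except Exception` is not reached.
Result: 6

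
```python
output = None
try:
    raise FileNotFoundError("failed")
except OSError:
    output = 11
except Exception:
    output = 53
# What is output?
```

Step-by-step execution trace:
1. `raise FileNotFoundError(...)` raises FileNotFoundError.
2. `except OSError` matches (FileNotFoundError is a subclass of OSError) → output = 11.
3. `except Exception` is not reached.
Result: 11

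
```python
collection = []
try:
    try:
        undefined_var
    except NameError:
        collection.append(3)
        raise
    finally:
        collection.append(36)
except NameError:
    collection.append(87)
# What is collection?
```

Step-by-step execution trace:
1. Inner try: `undefined_var` raises NameError.
2. Inner `except NameError` matches → `collection.append(3)` → collection = [3].
3. bare `raise` re-raises NameError.
4. Inner `finally` runs during unwinding: `collection.append(36)` → collection = [3, 36].
5. Outer `except NameError` matches → `collection.append(87)` → collection = [3, 36, 87].
Result: [3, 36, 87]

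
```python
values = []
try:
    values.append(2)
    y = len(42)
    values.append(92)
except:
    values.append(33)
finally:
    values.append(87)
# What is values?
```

Step-by-step execution trace:
1. try: `values.append(2)` → values = [2].
2. `y = len(42)` raises TypeError; `values.append(92)` is not reached.
3. bare `except` matches → `values.append(33)` → values = [2, 33].
4. finally always runs: `values.append(87)` → values = [2, 33, 87].
Result: [2, 33, 87]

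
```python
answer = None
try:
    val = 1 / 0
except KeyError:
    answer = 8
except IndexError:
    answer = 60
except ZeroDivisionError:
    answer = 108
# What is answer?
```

Step-by-step execution trace:
1. `val = 1 / 0` raises ZeroDivisionError.
2. `except KeyError` does not match ZeroDivisionError; skipped.
3. `except IndexError` does not match ZeroDivisionError; skipped.
4. `except ZeroDivisionError` matches → answer = 108.
Result: 108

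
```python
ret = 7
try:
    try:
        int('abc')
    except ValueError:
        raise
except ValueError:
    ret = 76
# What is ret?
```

Step-by-step execution trace:
1. Inner try: `int('abc')` raises ValueError.
2. Inner `except ValueError` matches; bare `raise` re-raises the same ValueError.
3. Outer `except ValueError` matches → ret = 76.
Result: 76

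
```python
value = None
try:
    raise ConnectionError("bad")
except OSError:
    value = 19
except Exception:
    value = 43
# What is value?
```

Step-by-step execution trace:
1. `raise ConnectionError(...)` raises ConnectionError.
2. `except OSError` matches (ConnectionError is a subclass of OSError) → value = 19.
3. `except Exception` is not reached.
Result: 19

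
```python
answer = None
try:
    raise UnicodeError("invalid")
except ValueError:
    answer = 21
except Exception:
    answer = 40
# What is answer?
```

Step-by-step execution trace:
1. `raise UnicodeError(...)` raises UnicodeError.
2. `except ValueError` matches (UnicodeError is a subclass of ValueError) → answer = 21.
3. `except Exception` is not reached.
Result: 21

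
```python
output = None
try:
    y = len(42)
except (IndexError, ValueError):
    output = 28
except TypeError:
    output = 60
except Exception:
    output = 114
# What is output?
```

Step-by-step execution trace:
1. `y = len(42)` raises TypeError.
2. `except (IndexError, ValueError)` does not match TypeError; skipped.
3. `except TypeError` matches (exact type match) → output = 60.
4. `except Exception` is not reached.
Result: 60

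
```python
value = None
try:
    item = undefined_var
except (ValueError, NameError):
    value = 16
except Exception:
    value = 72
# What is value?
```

Step-by-step execution trace:
1. `item = undefined_var` raises NameError.
2. `except (ValueError, NameError)` matches (NameError is in the tuple) → value = 16.
3. `except Exception` is not reached.
Result: 16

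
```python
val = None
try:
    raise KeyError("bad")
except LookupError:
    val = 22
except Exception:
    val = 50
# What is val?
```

Step-by-step execution trace:
1. `raise KeyError(...)` raises KeyError.
2. `except LookupError` matches (KeyError is a subclass of LookupError) → val = 22.
3. `except Exception` is not reached.
Result: 22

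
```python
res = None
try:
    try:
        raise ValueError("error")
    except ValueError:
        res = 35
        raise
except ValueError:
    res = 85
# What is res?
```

Step-by-step execution trace:
1. Inner try: `raise ValueError("error")` raises ValueError.
2. Inner `except ValueError` matches → res = 35.
3. bare `raise` re-raises the same ValueError.
4. Outer `except ValueError` matches → res = 85.
Result: 85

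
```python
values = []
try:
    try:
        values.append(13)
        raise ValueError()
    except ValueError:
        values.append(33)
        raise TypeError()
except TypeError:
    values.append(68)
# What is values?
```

Step-by-step execution trace:
1. Inner try: `values.append(13)` → values = [13].
2. `raise ValueError()` raises ValueError.
3. Inner `except ValueError` matches → `values.append(33)` → values = [13, 33].
4. `raise TypeError()` raises TypeError; propagates to outer try.
5. Outer `except TypeError` matches → `values.append(68)` → values = [13, 33, 68].
Result: [13, 33, 68]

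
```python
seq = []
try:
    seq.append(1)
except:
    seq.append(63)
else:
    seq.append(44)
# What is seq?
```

Step-by-step execution trace:
1. try: `seq.append(1)` → seq = [1]. No exception raised.
2. `except` is skipped.
3. `else` runs (try completed without exception): `seq.append(44)` → seq = [1, 44].
Result: [1, 44]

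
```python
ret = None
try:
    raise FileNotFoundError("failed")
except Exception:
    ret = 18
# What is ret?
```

Step-by-step execution trace:
1. `raise FileNotFoundError(...)` raises FileNotFoundError.
2. `except Exception` matches (FileNotFoundError is a subclass of Exception) → ret = 18.
Result: 18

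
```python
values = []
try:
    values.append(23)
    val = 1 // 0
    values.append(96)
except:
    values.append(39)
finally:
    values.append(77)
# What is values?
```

Step-by-step execution trace:
1. try: `values.append(23)` → values = [23].
2. `val = 1 // 0` raises ZeroDivisionError; `values.append(96)` is not reached.
3. bare `except` matches → `values.append(39)` → values = [23, 39].
4. finally always runs: `values.append(77)` → values = [23, 39, 77].
Result: [23, 39, 77]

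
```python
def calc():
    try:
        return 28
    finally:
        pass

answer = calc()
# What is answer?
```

Step-by-step execution trace:
1. `calc()` enters try: `return 28` sets pending return value 28.
2. Before returning, `finally: pass` runs (no effect).
3. calc() returns 28 → answer = 28.
Result: 28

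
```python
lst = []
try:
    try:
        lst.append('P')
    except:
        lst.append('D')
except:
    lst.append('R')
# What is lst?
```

Step-by-step execution trace:
1. Inner try: `lst.append('P')` → lst = ['P']. No exception raised.
2. Inner `except` is skipped.
3. Inner try completes normally; outer `except` is skipped.
Result: ['P']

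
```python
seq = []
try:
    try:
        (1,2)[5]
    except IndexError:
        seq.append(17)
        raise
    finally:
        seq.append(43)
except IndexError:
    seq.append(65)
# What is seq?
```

Step-by-step execution trace:
1. Inner try: `(1,2)[5]` raises IndexError.
2. Inner `except IndexError` matches → `seq.append(17)` → seq = [17].
3. bare `raise` re-raises IndexError.
4. Inner `finally` runs during unwinding: `seq.append(43)` → seq = [17, 43].
5. Outer `except IndexError` matches → `seq.append(65)` → seq = [17, 43, 65].
Result: [17, 43, 65]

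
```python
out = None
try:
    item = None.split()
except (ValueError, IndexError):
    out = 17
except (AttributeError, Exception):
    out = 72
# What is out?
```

Step-by-step execution trace:
1. `item = None.split()` raises AttributeError.
2. `except (ValueError, IndexError)` does not match AttributeError; skipped.
3. `except (AttributeError, Exception)` matches (AttributeError is in the tuple) → out = 72.
Result: 72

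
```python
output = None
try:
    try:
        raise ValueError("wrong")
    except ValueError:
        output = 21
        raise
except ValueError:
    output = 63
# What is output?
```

Step-by-step execution trace:
1. Inner try: `raise ValueError("wrong")` raises ValueError.
2. Inner `except ValueError` matches → output = 21.
3. bare `raise` re-raises the same ValueError.
4. Outer `except ValueError` matches → output = 63.
Result: 63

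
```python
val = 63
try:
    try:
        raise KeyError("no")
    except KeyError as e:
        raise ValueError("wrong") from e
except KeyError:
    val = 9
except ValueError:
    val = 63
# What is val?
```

Step-by-step execution trace:
1. Inner try raises KeyError; inner `except KeyError as e` catches it.
2. `raise ValueError(...) from e` raises ValueError (KeyError is attached as __cause__, but only ValueError is active).
3. Outer `except KeyError` does not match ValueError; skipped.
4. Outer `except ValueError` matches → val = 63.
Result: 63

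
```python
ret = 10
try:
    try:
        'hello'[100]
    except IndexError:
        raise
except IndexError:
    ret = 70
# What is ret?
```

Step-by-step execution trace:
1. Inner try: `'hello'[100]` raises IndexError.
2. Inner `except IndexError` matches; bare `raise` re-raises the same IndexError.
3. Outer `except IndexError` matches → ret = 70.
Result: 70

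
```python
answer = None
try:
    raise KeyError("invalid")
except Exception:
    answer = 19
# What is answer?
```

Step-by-step execution trace:
1. `raise KeyError(...)` raises KeyError.
2. `except Exception` matches (KeyError is a subclass of Exception) → answer = 19.
Result: 19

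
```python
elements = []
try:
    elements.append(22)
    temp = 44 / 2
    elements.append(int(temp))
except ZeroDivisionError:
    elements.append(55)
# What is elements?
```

Step-by-step execution trace:
1. try: `elements.append(22)` → elements = [22].
2. `temp = 44 / 2` → temp = 22.0. No exception raised.
3. `elements.append(int(temp))` → elements = [22, 22].
4. `except ZeroDivisionError` is skipped (no exception was raised).
Result: [22, 22]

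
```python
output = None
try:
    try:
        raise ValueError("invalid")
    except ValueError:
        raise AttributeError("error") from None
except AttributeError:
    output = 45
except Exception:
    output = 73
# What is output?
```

Step-by-step execution trace:
1. Inner try raises ValueError; inner `except ValueError` catches it.
2. `raise AttributeError(...) from None` raises AttributeError (from None suppresses __context__, but the active exception is still AttributeError).
3. Outer `except AttributeError` matches → output = 45.
4. `except Exception` is not reached.
Result: 45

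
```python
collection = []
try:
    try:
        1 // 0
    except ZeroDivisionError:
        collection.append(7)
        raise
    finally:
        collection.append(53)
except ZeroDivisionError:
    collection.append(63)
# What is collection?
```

Step-by-step execution trace:
1. Inner try: `1 // 0` raises ZeroDivisionError.
2. Inner `except ZeroDivisionError` matches → `collection.append(7)` → collection = [7].
3. bare `raise` re-raises ZeroDivisionError.
4. Inner `finally` runs during unwinding: `collection.append(53)` → collection = [7, 53].
5. Outer `except ZeroDivisionError` matches → `collection.append(63)` → collection = [7, 53, 63].
Result: [7, 53, 63]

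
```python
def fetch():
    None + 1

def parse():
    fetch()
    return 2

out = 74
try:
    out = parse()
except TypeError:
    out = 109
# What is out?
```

Step-by-step execution trace:
1. out starts at 74.
2. try: `parse()` calls `fetch()`.
3. `fetch()` evaluates `None + 1`, which raises TypeError; it propagates through parse (uncaught).
4. `return 2` in parse is not reached; the assignment to out does not complete.
5. `except TypeError` matches → out = 109.
Result: 109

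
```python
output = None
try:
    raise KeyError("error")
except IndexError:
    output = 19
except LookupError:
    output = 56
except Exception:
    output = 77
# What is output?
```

Step-by-step execution trace:
1. `raise KeyError(...)` raises KeyError.
2. `except IndexError` does not match (KeyError is not a subclass of IndexError); skipped.
3. `except LookupError` matches (KeyError is a subclass of LookupError) → output = 56.
4. `except Exception` is not reached.
Result: 56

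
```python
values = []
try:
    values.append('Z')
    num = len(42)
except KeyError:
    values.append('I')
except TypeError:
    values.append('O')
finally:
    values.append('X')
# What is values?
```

Step-by-step execution trace:
1. try: `values.append('Z')` → values = ['Z'].
2. `num = len(42)` raises TypeError.
3. `except KeyError` does not match TypeError; skipped.
4. `except TypeError` matches → `values.append('O')` → values = ['Z', 'O'].
5. finally always runs: `values.append('X')` → values = ['Z', 'O', 'X'].
Result: ['Z', 'O', 'X']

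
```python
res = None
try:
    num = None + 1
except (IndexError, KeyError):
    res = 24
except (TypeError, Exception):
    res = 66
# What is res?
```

Step-by-step execution trace:
1. `num = None + 1` raises TypeError.
2. `except (IndexError, KeyError)` does not match TypeError; skipped.
3. `except (TypeError, Exception)` matches (TypeError is in the tuple) → res = 66.
Result: 66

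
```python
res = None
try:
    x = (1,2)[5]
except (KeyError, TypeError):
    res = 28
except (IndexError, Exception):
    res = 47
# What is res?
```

Step-by-step execution trace:
1. `x = (1,2)[5]` raises IndexError.
2. `except (KeyError, TypeError)` does not match IndexError; skipped.
3. `except (IndexError, Exception)` matches (IndexError is in the tuple) → res = 47.
Result: 47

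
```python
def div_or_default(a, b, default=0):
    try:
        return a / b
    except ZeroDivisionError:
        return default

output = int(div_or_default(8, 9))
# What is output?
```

Step-by-step execution trace:
1. `div_or_default(8, 9)` enters try: `return 8 / 9` → returns 0.8888888888888888. No exception raised.
2. `except ZeroDivisionError` is skipped.
3. `int(0.8888888888888888)` → 0 → output = 0.
Result: 0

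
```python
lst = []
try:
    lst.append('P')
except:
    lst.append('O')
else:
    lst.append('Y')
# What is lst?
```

Step-by-step execution trace:
1. try: `lst.append('P')` → lst = ['P']. No exception raised.
2. `except` is skipped.
3. `else` runs (try completed without exception): `lst.append('Y')` → lst = ['P', 'Y'].
Result: ['P', 'Y']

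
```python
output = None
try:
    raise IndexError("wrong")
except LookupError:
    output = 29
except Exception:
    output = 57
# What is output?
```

Step-by-step execution trace:
1. `raise IndexError(...)` raises IndexError.
2. `except LookupError` matches (IndexError is a subclass of LookupError) → output = 29.
3. `except Exception` is not reached.
Result: 29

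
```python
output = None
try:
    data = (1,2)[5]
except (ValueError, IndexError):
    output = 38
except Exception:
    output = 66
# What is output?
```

Step-by-step execution trace:
1. `data = (1,2)[5]` raises IndexError.
2. `except (ValueError, IndexError)` matches (IndexError is in the tuple) → output = 38.
3. `except Exception` is not reached.
Result: 38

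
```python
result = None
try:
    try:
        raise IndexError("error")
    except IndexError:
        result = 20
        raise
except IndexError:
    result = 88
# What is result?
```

Step-by-step execution trace:
1. Inner try: `raise IndexError("error")` raises IndexError.
2. Inner `except IndexError` matches → result = 20.
3. bare `raise` re-raises the same IndexError.
4. Outer `except IndexError` matches → result = 88.
Result: 88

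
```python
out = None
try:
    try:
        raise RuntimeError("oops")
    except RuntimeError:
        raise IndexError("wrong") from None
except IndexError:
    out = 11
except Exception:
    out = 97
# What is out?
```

Step-by-step execution trace:
1. Inner try raises RuntimeError; inner `except RuntimeError` catches it.
2. `raise IndexError(...) from None` raises IndexError (from None suppresses __context__, but the active exception is still IndexError).
3. Outer `except IndexError` matches → out = 11.
4. `except Exception` is not reached.
Result: 11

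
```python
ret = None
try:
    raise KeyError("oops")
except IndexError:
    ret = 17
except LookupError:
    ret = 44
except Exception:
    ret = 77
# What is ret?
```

Step-by-step execution trace:
1. `raise KeyError(...)` raises KeyError.
2. `except IndexError` does not match (KeyError is not a subclass of IndexError); skipped.
3. `except LookupError` matches (KeyError is a subclass of LookupError) → ret = 44.
4. `except Exception` is not reached.
Result: 44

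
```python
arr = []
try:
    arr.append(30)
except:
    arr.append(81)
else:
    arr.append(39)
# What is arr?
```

Step-by-step execution trace:
1. try: `arr.append(30)` → arr = [30]. No exception raised.
2. `except` is skipped.
3. `else` runs (try completed without exception): `arr.append(39)` → arr = [30, 39].
Result: [30, 39]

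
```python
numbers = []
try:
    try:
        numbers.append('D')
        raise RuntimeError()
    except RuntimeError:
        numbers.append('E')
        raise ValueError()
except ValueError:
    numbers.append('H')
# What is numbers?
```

Step-by-step execution trace:
1. Inner try: `numbers.append('D')` → numbers = ['D'].
2. `raise RuntimeError()` raises RuntimeError.
3. Inner `except RuntimeError` matches → `numbers.append('E')` → numbers = ['D', 'E'].
4. `raise ValueError()` raises ValueError; propagates to outer try.
5. Outer `except ValueError` matches → `numbers.append('H')` → numbers = ['D', 'E', 'H'].
Result: ['D', 'E', 'H']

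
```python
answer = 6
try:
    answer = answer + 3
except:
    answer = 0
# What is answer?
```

Step-by-step execution trace:
1. answer starts at 6.
2. try: `answer = answer + 3` → answer = 9. No exception raised.
3. `except` is skipped.
Result: 9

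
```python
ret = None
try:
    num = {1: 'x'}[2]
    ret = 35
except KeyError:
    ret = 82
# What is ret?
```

Step-by-step execution trace:
1. `num = {1: 'x'}[2]` raises KeyError.
2. `ret = 35` is not reached.
3. `except KeyError` matches → ret = 82.
Result: 82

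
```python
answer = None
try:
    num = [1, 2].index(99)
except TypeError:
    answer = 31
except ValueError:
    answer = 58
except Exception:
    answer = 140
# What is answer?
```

Step-by-step execution trace:
1. `num = [1, 2].index(99)` raises ValueError.
2. `except TypeError` does not match ValueError; skipped.
3. `except ValueError` matches → answer = 58.
4. Remaining except clauses are skipped.
Result: 58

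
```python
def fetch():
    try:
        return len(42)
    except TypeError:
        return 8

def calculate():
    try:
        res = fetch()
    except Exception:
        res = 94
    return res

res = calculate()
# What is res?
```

Step-by-step execution trace:
1. `calculate()` calls `fetch()`.
2. In fetch: `len(42)` raises TypeError; `except TypeError` catches it → returns 8.
3. In calculate: `res = fetch()` → res = 8. No exception reaches calculate.
4. `except Exception` is skipped; calculate returns 8.
5. res = 8.
Result: 8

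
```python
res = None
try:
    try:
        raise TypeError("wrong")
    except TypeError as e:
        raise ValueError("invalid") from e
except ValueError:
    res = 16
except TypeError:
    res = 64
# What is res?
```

Step-by-step execution trace:
1. Inner try raises TypeError; inner `except TypeError as e` catches it.
2. `raise ValueError(...) from e` raises ValueError (TypeError is attached as __cause__, but only ValueError is active).
3. Outer `except ValueError` matches → res = 16.
4. `except TypeError` is not reached.
Result: 16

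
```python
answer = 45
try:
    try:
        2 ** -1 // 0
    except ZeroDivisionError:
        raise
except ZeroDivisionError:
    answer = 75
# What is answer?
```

Step-by-step execution trace:
1. Inner try: `2 ** -1 // 0` raises ZeroDivisionError.
2. Inner `except ZeroDivisionError` matches; bare `raise` re-raises the same ZeroDivisionError.
3. Outer `except ZeroDivisionError` matches → answer = 75.
Result: 75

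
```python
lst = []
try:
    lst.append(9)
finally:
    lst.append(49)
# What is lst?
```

Step-by-step execution trace:
1. try: `lst.append(9)` → lst = [9].
2. The try body completes without raising.
3. finally always runs: `lst.append(49)` → lst = [9, 49].
Result: [9, 49]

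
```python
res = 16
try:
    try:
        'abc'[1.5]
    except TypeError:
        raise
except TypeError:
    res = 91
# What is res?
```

Step-by-step execution trace:
1. Inner try: `'abc'[1.5]` raises TypeError.
2. Inner `except TypeError` matches; bare `raise` re-raises the same TypeError.
3. Outer `except TypeError` matches → res = 91.
Result: 91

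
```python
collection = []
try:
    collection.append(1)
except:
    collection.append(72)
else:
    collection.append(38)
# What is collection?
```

Step-by-step execution trace:
1. try: `collection.append(1)` → collection = [1]. No exception raised.
2. `except` is skipped.
3. `else` runs (try completed without exception): `collection.append(38)` → collection = [1, 38].
Result: [1, 38]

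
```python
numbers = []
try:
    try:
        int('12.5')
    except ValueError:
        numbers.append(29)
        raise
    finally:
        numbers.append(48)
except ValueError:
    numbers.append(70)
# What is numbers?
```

Step-by-step execution trace:
1. Inner try: `int('12.5')` raises ValueError.
2. Inner `except ValueError` matches → `numbers.append(29)` → numbers = [29].
3. bare `raise` re-raises ValueError.
4. Inner `finally` runs during unwinding: `numbers.append(48)` → numbers = [29, 48].
5. Outer `except ValueError` matches → `numbers.append(70)` → numbers = [29, 48, 70].
Result: [29, 48, 70]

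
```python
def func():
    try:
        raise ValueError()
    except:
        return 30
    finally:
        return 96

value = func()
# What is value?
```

Step-by-step execution trace:
1. `func()` enters try: `raise ValueError()` raises ValueError.
2. bare `except` matches → `return 30` sets pending return value 30.
3. Before returning, `finally: return 96` runs and overrides the pending return.
4. func() returns 96 → value = 96.
Result: 96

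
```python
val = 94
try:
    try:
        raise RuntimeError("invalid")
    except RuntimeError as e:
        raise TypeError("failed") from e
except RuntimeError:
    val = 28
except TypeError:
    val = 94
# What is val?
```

Step-by-step execution trace:
1. Inner try raises RuntimeError; inner `except RuntimeError as e` catches it.
2. `raise TypeError(...) from e` raises TypeError (RuntimeError is attached as __cause__, but only TypeError is active).
3. Outer `except RuntimeError` does not match TypeError; skipped.
4. Outer `except TypeError` matches → val = 94.
Result: 94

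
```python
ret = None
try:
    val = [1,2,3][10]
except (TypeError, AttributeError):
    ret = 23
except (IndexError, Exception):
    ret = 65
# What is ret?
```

Step-by-step execution trace:
1. `val = [1,2,3][10]` raises IndexError.
2. `except (TypeError, AttributeError)` does not match IndexError; skipped.
3. `except (IndexError, Exception)` matches (IndexError is in the tuple) → ret = 65.
Result: 65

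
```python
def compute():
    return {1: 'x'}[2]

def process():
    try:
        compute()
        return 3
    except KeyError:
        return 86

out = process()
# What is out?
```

Step-by-step execution trace:
1. `process()` calls `compute()`.
2. `compute()` evaluates `{1: 'x'}[2]`, which raises KeyError; it propagates to the caller.
3. `return 3` is not reached.
4. `except KeyError` in process matches → returns 86.
5. out = 86.
Result: 86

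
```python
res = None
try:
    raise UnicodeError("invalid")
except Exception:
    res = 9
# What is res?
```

Step-by-step execution trace:
1. `raise UnicodeError(...)` raises UnicodeError.
2. `except Exception` matches (UnicodeError is a subclass of Exception) → res = 9.
Result: 9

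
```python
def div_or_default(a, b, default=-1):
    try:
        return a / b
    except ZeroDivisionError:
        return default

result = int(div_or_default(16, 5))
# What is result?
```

Step-by-step execution trace:
1. `div_or_default(16, 5)` enters try: `return 16 / 5` → returns 3.2. No exception raised.
2. `except ZeroDivisionError` is skipped.
3. `int(3.2)` → 3 → result = 3.
Result: 3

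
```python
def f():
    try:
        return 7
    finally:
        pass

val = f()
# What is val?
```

Step-by-step execution trace:
1. `f()` enters try: `return 7` sets pending return value 7.
2. Before returning, `finally: pass` runs (no effect).
3. f() returns 7 → val = 7.
Result: 7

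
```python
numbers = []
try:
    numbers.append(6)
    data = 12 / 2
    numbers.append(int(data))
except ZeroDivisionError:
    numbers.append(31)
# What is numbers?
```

Step-by-step execution trace:
1. try: `numbers.append(6)` → numbers = [6].
2. `data = 12 / 2` → data = 6.0. No exception raised.
3. `numbers.append(int(data))` → numbers = [6, 6].
4. `except ZeroDivisionError` is skipped (no exception was raised).
Result: [6, 6]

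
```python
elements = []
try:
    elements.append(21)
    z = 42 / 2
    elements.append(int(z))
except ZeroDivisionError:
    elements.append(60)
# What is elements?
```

Step-by-step execution trace:
1. try: `elements.append(21)` → elements = [21].
2. `z = 42 / 2` → z = 21.0. No exception raised.
3. `elements.append(int(z))` → elements = [21, 21].
4. `except ZeroDivisionError` is skipped (no exception was raised).
Result: [21, 21]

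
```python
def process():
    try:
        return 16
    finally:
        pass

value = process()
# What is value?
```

Step-by-step execution trace:
1. `process()` enters try: `return 16` sets pending return value 16.
2. Before returning, `finally: pass` runs (no effect).
3. process() returns 16 → value = 16.
Result: 16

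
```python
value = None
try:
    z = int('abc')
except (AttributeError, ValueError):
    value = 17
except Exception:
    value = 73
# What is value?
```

Step-by-step execution trace:
1. `z = int('abc')` raises ValueError.
2. `except (AttributeError, ValueError)` matches (ValueError is in the tuple) → value = 17.
3. `except Exception` is not reached.
Result: 17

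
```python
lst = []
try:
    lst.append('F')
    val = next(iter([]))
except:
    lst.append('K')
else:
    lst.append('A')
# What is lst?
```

Step-by-step execution trace:
1. try: `lst.append('F')` → lst = ['F'].
2. `val = next(iter([]))` raises StopIteration.
3. bare `except` matches → `lst.append('K')` → lst = ['F', 'K'].
4. `else` is skipped (an exception was raised).
Result: ['F', 'K']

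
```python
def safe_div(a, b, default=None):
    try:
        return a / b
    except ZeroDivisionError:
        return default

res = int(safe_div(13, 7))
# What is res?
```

Step-by-step execution trace:
1. `safe_div(13, 7)` enters try: `return 13 / 7` → returns 1.8571428571428572. No exception raised.
2. `except ZeroDivisionError` is skipped.
3. `int(1.8571428571428572)` → 1 → res = 1.
Result: 1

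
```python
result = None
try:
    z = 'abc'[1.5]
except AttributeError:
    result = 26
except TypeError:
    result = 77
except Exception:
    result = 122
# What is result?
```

Step-by-step execution trace:
1. `z = 'abc'[1.5]` raises TypeError.
2. `except AttributeError` does not match TypeError; skipped.
3. `except TypeError` matches → result = 77.
4. Remaining except clauses are skipped.
Result: 77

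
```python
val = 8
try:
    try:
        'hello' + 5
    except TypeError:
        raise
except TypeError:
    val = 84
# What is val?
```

Step-by-step execution trace:
1. Inner try: `'hello' + 5` raises TypeError.
2. Inner `except TypeError` matches; bare `raise` re-raises the same TypeError.
3. Outer `except TypeError` matches → val = 84.
Result: 84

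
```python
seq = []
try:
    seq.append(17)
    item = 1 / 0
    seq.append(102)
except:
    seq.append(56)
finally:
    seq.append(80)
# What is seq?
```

Step-by-step execution trace:
1. try: `seq.append(17)` → seq = [17].
2. `item = 1 / 0` raises ZeroDivisionError; `seq.append(102)` is not reached.
3. bare `except` matches → `seq.append(56)` → seq = [17, 56].
4. finally always runs: `seq.append(80)` → seq = [17, 56, 80].
Result: [17, 56, 80]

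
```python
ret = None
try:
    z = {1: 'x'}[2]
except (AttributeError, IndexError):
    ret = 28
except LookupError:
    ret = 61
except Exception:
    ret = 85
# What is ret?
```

Step-by-step execution trace:
1. `z = {1: 'x'}[2]` raises KeyError.
2. `except (AttributeError, IndexError)` does not match KeyError; skipped.
3. `except LookupError` matches (KeyError is a subclass of LookupError) → ret = 61.
4. `except Exception` is not reached.
Result: 61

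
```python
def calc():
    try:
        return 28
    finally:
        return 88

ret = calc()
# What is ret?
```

Step-by-step execution trace:
1. `calc()` enters try: `return 28` sets pending return value 28.
2. Before returning, `finally: return 88` runs and overrides the pending return.
3. calc() returns 88 → ret = 88.
Result: 88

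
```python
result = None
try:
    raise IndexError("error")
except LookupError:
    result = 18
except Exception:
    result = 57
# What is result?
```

Step-by-step execution trace:
1. `raise IndexError(...)` raises IndexError.
2. `except LookupError` matches (IndexError is a subclass of LookupError) → result = 18.
3. `except Exception` is not reached.
Result: 18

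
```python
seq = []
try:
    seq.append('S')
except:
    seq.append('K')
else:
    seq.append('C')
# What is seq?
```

Step-by-step execution trace:
1. try: `seq.append('S')` → seq = ['S']. No exception raised.
2. `except` is skipped.
3. `else` runs (try completed without exception): `seq.append('C')` → seq = ['S', 'C'].
Result: ['S', 'C']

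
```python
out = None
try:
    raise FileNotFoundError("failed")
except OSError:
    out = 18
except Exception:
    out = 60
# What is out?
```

Step-by-step execution trace:
1. `raise FileNotFoundError(...)` raises FileNotFoundError.
2. `except OSError` matches (FileNotFoundError is a subclass of OSError) → out = 18.
3. `except Exception` is not reached.
Result: 18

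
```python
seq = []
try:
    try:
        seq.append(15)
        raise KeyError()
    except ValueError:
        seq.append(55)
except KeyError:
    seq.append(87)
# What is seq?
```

Step-by-step execution trace:
1. Inner try: `seq.append(15)` → seq = [15].
2. `raise KeyError()` raises KeyError.
3. Inner `except ValueError` does not match KeyError; exception propagates to outer try.
4. Outer `except KeyError` matches → `seq.append(87)` → seq = [15, 87].
Result: [15, 87]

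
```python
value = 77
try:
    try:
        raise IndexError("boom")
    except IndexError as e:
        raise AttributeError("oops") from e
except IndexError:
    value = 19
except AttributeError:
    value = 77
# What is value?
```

Step-by-step execution trace:
1. Inner try raises IndexError; inner `except IndexError as e` catches it.
2. `raise AttributeError(...) from e` raises AttributeError (IndexError is attached as __cause__, but only AttributeError is active).
3. Outer `except IndexError` does not match AttributeError; skipped.
4. Outer `except AttributeError` matches → value = 77.
Result: 77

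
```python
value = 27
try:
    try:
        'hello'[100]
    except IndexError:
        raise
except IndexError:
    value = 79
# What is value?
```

Step-by-step execution trace:
1. Inner try: `'hello'[100]` raises IndexError.
2. Inner `except IndexError` matches; bare `raise` re-raises the same IndexError.
3. Outer `except IndexError` matches → value = 79.
Result: 79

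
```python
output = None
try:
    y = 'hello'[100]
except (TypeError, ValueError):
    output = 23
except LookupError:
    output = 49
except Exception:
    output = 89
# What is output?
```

Step-by-step execution trace:
1. `y = 'hello'[100]` raises IndexError.
2. `except (TypeError, ValueError)` does not match IndexError; skipped.
3. `except LookupError` matches (IndexError is a subclass of LookupError) → output = 49.
4. `except Exception` is not reached.
Result: 49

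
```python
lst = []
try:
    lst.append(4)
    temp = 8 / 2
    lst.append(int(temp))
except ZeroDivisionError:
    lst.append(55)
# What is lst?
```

Step-by-step execution trace:
1. try: `lst.append(4)` → lst = [4].
2. `temp = 8 / 2` → temp = 4.0. No exception raised.
3. `lst.append(int(temp))` → lst = [4, 4].
4. `except ZeroDivisionError` is skipped (no exception was raised).
Result: [4, 4]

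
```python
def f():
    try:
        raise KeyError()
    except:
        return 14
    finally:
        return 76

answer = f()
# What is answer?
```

Step-by-step execution trace:
1. `f()` enters try: `raise KeyError()` raises KeyError.
2. bare `except` matches → `return 14` sets pending return value 14.
3. Before returning, `finally: return 76` runs and overrides the pending return.
4. f() returns 76 → answer = 76.
Result: 76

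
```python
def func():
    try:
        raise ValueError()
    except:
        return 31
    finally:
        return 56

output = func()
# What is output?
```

Step-by-step execution trace:
1. `func()` enters try: `raise ValueError()` raises ValueError.
2. bare `except` matches → `return 31` sets pending return value 31.
3. Before returning, `finally: return 56` runs and overrides the pending return.
4. func() returns 56 → output = 56.
Result: 56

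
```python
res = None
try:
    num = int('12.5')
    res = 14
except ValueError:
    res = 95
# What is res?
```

Step-by-step execution trace:
1. `num = int('12.5')` raises ValueError.
2. `res = 14` is not reached.
3. `except ValueError` matches → res = 95.
Result: 95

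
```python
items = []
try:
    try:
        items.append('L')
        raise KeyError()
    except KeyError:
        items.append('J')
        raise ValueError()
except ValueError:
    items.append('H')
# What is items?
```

Step-by-step execution trace:
1. Inner try: `items.append('L')` → items = ['L'].
2. `raise KeyError()` raises KeyError.
3. Inner `except KeyError` matches → `items.append('J')` → items = ['L', 'J'].
4. `raise ValueError()` raises ValueError; propagates to outer try.
5. Outer `except ValueError` matches → `items.append('H')` → items = ['L', 'J', 'H'].
Result: ['L', 'J', 'H']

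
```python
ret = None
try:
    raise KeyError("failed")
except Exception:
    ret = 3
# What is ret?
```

Step-by-step execution trace:
1. `raise KeyError(...)` raises KeyError.
2. `except Exception` matches (KeyError is a subclass of Exception) → ret = 3.
Result: 3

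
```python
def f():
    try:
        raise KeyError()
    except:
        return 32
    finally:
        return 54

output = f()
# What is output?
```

Step-by-step execution trace:
1. `f()` enters try: `raise KeyError()` raises KeyError.
2. bare `except` matches → `return 32` sets pending return value 32.
3. Before returning, `finally: return 54` runs and overrides the pending return.
4. f() returns 54 → output = 54.
Result: 54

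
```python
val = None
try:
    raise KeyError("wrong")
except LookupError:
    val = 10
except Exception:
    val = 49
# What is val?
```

Step-by-step execution trace:
1. `raise KeyError(...)` raises KeyError.
2. `except LookupError` matches (KeyError is a subclass of LookupError) → val = 10.
3. `except Exception` is not reached.
Result: 10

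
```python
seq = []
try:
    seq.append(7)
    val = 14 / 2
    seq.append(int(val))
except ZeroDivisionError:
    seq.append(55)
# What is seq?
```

Step-by-step execution trace:
1. try: `seq.append(7)` → seq = [7].
2. `val = 14 / 2` → val = 7.0. No exception raised.
3. `seq.append(int(val))` → seq = [7, 7].
4. `except ZeroDivisionError` is skipped (no exception was raised).
Result: [7, 7]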